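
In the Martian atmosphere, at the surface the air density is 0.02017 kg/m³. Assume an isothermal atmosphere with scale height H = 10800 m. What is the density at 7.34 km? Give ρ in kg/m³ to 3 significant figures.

In an isothermal atmosphere, density decays like pressure: ρ = ρ₀ exp(−z/H).
z/H = 7340.0/10800 = 0.67963; exp(−0.67963) = 0.50680.
ρ = 0.02017 × 0.50680 = 0.010222 kg/m³.

ρ ≈ 0.0102 kg/m³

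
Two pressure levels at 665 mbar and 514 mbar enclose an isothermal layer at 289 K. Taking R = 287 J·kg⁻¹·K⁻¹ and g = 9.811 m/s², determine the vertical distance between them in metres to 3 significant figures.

Hypsometric equation: Δz = (R T̄/g) ln(P₁/P₂).
R T̄/g = 287 × 289 / 9.811 = 8454.1 m.
ln(665/514) = ln(1.2938) = 0.25758.
Δz = 8454.1 × 0.25758 = 2177.6 m.

Δz ≈ 2180 m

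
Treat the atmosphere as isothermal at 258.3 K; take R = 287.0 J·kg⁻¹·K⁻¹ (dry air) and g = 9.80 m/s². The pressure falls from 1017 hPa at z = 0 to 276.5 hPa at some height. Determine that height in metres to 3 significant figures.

z ≈ 9850 m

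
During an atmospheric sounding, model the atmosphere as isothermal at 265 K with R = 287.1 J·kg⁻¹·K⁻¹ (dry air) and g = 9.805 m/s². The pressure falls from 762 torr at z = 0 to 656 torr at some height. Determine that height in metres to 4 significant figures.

z ≈ 1162 m

Scale height: H = RT/g = 287.1 × 265 / 9.805 = 7759.5 m.
Invert the barometric formula: z = H ln(P₀/P).
P₀/P = 762/656 = 1.1616; ln(1.1616) = 0.14980.
z = 7759.5 × 0.14980 = 1162.4 m.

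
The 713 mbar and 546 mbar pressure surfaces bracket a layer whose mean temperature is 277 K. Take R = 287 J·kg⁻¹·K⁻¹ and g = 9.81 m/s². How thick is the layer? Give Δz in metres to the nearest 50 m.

Δz ≈ 2150 m

Hypsometric equation: Δz = (R T̄/g) ln(P₁/P₂).
R T̄/g = 287 × 277 / 9.81 = 8103.9 m.
ln(713/546) = ln(1.3059) = 0.26689.
Δz = 8103.9 × 0.26689 = 2162.8 m.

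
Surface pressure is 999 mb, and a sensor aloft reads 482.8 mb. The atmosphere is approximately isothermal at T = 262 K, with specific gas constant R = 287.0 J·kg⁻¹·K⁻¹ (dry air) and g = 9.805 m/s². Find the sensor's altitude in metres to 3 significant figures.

Scale height: H = RT/g = 287.0 × 262 / 9.805 = 7668.9 m.
Invert the barometric formula: z = H ln(P₀/P).
P₀/P = 999/482.8 = 2.0692; ln(2.0692) = 0.72716.
z = 7668.9 × 0.72716 = 5576.5 m.

z ≈ 5580 m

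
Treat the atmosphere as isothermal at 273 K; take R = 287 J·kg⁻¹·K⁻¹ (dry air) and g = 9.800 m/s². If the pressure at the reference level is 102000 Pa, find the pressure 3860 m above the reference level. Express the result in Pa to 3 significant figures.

Scale height: H = RT/g = 287 × 273 / 9.800 = 7995.0 m.
Barometric formula: P = P₀ exp(−z/H).
z/H = 3860.0/7995.0 = 0.48280; exp(−0.48280) = 0.61705.
P = 102000 × 0.61705 = 62939 Pa.

P ≈ 62900 Pa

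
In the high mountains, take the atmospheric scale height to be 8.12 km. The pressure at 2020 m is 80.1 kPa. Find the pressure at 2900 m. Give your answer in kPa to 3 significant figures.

Between two levels, P₂ = P₁ exp(−Δz/H) with Δz = z₂ − z₁.
Δz = 2900.0 − 2020.0 = 880.00 m; Δz/H = 880.00/8120.0 = 0.10837.
P₂ = 80.1 × exp(−0.10837) = 80.1 × 0.89730 = 71.874 kPa.

P ≈ 71.9 kPa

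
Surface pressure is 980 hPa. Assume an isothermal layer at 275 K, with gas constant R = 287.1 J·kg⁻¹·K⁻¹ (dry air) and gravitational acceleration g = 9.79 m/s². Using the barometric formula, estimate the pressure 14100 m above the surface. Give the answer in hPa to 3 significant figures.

P ≈ 171 hPa

Scale height: H = RT/g = 287.1 × 275 / 9.79 = 8064.6 m.
Barometric formula: P = P₀ exp(−z/H).
z/H = 14100/8064.6 = 1.7484; exp(−1.7484) = 0.17405.
P = 980 × 0.17405 = 170.57 hPa.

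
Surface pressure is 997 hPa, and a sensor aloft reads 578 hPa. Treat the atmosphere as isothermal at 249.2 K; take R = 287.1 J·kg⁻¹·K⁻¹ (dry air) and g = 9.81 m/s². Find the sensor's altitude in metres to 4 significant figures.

Scale height: H = RT/g = 287.1 × 249.2 / 9.81 = 7293.1 m.
Invert the barometric formula: z = H ln(P₀/P).
P₀/P = 997/578 = 1.7249; ln(1.7249) = 0.54517.
z = 7293.1 × 0.54517 = 3976.0 m.

z ≈ 3976 m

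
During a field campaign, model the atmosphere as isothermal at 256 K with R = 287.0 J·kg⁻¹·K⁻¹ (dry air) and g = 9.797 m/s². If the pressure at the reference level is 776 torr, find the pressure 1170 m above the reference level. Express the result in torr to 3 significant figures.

Scale height: H = RT/g = 287.0 × 256 / 9.797 = 7499.4 m.
Barometric formula: P = P₀ exp(−z/H).
z/H = 1170.0/7499.4 = 0.15601; exp(−0.15601) = 0.85555.
P = 776 × 0.85555 = 663.91 torr.

P ≈ 664 torr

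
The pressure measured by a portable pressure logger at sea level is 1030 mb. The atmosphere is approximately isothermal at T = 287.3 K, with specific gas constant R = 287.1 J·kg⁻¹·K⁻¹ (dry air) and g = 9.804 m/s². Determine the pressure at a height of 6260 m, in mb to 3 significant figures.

Scale height: H = RT/g = 287.1 × 287.3 / 9.804 = 8413.3 m.
Barometric formula: P = P₀ exp(−z/H).
z/H = 6260.0/8413.3 = 0.74406; exp(−0.74406) = 0.47518.
P = 1030 × 0.47518 = 489.44 mb.

P ≈ 489 mb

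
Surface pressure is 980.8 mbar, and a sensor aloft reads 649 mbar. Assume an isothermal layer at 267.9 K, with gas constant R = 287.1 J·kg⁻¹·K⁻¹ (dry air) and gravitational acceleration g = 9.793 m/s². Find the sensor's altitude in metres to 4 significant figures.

z ≈ 3243 m

Scale height: H = RT/g = 287.1 × 267.9 / 9.793 = 7854.0 m.
Invert the barometric formula: z = H ln(P₀/P).
P₀/P = 980.8/649 = 1.5112; ln(1.5112) = 0.41290.
z = 7854.0 × 0.41290 = 3242.9 m.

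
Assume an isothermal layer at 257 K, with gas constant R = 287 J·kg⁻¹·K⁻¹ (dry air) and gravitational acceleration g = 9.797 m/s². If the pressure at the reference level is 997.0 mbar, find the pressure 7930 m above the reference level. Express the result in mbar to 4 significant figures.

Scale height: H = RT/g = 287 × 257 / 9.797 = 7528.7 m.
Barometric formula: P = P₀ exp(−z/H).
z/H = 7930.0/7528.7 = 1.0533; exp(−1.0533) = 0.34878.
P = 997.0 × 0.34878 = 347.73 mbar.

P ≈ 347.7 mbar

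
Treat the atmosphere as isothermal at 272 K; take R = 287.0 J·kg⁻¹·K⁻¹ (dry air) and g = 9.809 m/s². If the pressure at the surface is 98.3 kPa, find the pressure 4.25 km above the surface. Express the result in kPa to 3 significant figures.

Scale height: H = RT/g = 287.0 × 272 / 9.809 = 7958.4 m.
Barometric formula: P = P₀ exp(−z/H).
z/H = 4250.0/7958.4 = 0.53403; exp(−0.53403) = 0.58624.
P = 98.3 × 0.58624 = 57.627 kPa.

P ≈ 57.6 kPa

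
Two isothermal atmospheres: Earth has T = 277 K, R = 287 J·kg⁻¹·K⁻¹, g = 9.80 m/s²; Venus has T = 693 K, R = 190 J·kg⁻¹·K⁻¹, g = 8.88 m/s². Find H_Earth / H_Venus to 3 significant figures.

H = RT/g for each body.
H_Earth = 287 × 277 / 9.80 = 8112.1 m.
H_Venus = 190 × 693 / 8.88 = 14828 m.
H_Earth/H_Venus = 8112.1/14828 = 0.54708.

H_Earth/H_Venus ≈ 0.547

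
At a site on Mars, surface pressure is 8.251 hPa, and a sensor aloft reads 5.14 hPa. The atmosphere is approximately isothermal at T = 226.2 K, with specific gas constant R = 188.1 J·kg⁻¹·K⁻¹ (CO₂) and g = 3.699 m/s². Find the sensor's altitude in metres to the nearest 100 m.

z ≈ 5400 m

Scale height: H = RT/g = 188.1 × 226.2 / 3.699 = 11503 m.
Invert the barometric formula: z = H ln(P₀/P).
P₀/P = 8.251/5.14 = 1.6053; ln(1.6053) = 0.47331.
z = 11503 × 0.47331 = 5444.5 m.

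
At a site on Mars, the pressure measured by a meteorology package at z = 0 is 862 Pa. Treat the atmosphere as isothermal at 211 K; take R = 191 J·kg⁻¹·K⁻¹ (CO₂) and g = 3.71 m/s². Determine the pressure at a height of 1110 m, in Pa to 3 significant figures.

Scale height: H = RT/g = 191 × 211 / 3.71 = 10863 m.
Barometric formula: P = P₀ exp(−z/H).
z/H = 1110.0/10863 = 0.10218; exp(−0.10218) = 0.90287.
P = 862 × 0.90287 = 778.27 Pa.

P ≈ 778 Pa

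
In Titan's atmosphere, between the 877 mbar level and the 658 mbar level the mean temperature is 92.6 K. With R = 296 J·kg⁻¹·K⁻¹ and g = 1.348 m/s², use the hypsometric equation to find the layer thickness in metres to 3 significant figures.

Hypsometric equation: Δz = (R T̄/g) ln(P₁/P₂).
R T̄/g = 296 × 92.6 / 1.348 = 20334 m.
ln(877/658) = ln(1.3328) = 0.28728.
Δz = 20334 × 0.28728 = 5841.6 m.

Δz ≈ 5840 m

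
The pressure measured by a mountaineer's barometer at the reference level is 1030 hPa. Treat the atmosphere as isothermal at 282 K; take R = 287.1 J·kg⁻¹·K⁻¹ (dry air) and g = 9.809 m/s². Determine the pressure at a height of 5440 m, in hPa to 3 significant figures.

P ≈ 533 hPa

Scale height: H = RT/g = 287.1 × 282 / 9.809 = 8253.9 m.
Barometric formula: P = P₀ exp(−z/H).
z/H = 5440.0/8253.9 = 0.65908; exp(−0.65908) = 0.51733.
P = 1030 × 0.51733 = 532.85 hPa.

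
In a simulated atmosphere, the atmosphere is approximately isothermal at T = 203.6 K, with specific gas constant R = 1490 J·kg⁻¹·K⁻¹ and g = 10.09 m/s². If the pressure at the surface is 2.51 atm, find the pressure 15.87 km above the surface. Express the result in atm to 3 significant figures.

Scale height: H = RT/g = 1490 × 203.6 / 10.09 = 30066 m.
Barometric formula: P = P₀ exp(−z/H).
z/H = 15870/30066 = 0.52784; exp(−0.52784) = 0.58988.
P = 2.51 × 0.58988 = 1.4806 atm.

P ≈ 1.48 atm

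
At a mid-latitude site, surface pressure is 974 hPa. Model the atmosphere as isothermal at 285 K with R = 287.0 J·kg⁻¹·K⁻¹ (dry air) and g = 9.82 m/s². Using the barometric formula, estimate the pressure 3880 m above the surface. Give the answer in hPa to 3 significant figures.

Scale height: H = RT/g = 287.0 × 285 / 9.82 = 8329.4 m.
Barometric formula: P = P₀ exp(−z/H).
z/H = 3880.0/8329.4 = 0.46582; exp(−0.46582) = 0.62762.
P = 974 × 0.62762 = 611.30 hPa.

P ≈ 611 hPa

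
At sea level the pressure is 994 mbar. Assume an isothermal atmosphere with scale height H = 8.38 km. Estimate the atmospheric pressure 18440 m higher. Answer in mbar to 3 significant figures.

P ≈ 110 mbar

Barometric formula: P = P₀ exp(−z/H).
z/H = 18440/8380.0 = 2.2005; exp(−2.2005) = 0.11075.
P = 994 × 0.11075 = 110.09 mbar.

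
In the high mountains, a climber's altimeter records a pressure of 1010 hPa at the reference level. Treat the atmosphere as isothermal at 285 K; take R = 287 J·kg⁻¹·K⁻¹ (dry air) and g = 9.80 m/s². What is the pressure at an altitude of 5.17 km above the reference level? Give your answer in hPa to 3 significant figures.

P ≈ 544 hPa

Scale height: H = RT/g = 287 × 285 / 9.80 = 8346.4 m.
Barometric formula: P = P₀ exp(−z/H).
z/H = 5170.0/8346.4 = 0.61943; exp(−0.61943) = 0.53825.
P = 1010 × 0.53825 = 543.63 hPa.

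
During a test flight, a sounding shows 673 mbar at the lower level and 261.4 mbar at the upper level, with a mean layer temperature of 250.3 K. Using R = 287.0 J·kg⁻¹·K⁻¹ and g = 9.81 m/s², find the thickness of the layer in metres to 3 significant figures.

Δz ≈ 6930 m

Hypsometric equation: Δz = (R T̄/g) ln(P₁/P₂).
R T̄/g = 287.0 × 250.3 / 9.81 = 7322.7 m.
ln(673/261.4) = ln(2.5746) = 0.94569.
Δz = 7322.7 × 0.94569 = 6925.0 m.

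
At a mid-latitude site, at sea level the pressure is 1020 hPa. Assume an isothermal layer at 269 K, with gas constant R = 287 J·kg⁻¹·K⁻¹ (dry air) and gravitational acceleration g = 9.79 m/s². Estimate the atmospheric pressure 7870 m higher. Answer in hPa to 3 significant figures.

Scale height: H = RT/g = 287 × 269 / 9.79 = 7885.9 m.
Barometric formula: P = P₀ exp(−z/H).
z/H = 7870.0/7885.9 = 0.99798; exp(−0.99798) = 0.36862.
P = 1020 × 0.36862 = 375.99 hPa.

P ≈ 376 hPa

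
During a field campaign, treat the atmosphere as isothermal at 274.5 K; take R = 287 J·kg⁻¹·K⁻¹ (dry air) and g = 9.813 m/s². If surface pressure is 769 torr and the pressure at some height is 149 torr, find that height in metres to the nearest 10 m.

z ≈ 13180 m

Scale height: H = RT/g = 287 × 274.5 / 9.813 = 8028.3 m.
Invert the barometric formula: z = H ln(P₀/P).
P₀/P = 769/149 = 5.1611; ln(5.1611) = 1.6411.
z = 8028.3 × 1.6411 = 13175 m.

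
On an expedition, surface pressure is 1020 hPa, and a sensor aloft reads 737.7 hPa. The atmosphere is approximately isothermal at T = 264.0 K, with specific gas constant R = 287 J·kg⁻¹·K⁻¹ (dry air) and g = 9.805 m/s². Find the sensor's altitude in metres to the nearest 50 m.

z ≈ 2500 m

Scale height: H = RT/g = 287 × 264.0 / 9.805 = 7727.5 m.
Invert the barometric formula: z = H ln(P₀/P).
P₀/P = 1020/737.7 = 1.3827; ln(1.3827) = 0.32404.
z = 7727.5 × 0.32404 = 2504.0 m.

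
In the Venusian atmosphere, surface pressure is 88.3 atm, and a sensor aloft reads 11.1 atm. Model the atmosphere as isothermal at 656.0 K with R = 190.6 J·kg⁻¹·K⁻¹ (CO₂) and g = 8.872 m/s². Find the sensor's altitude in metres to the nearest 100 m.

z ≈ 29200 m

Scale height: H = RT/g = 190.6 × 656.0 / 8.872 = 14093 m.
Invert the barometric formula: z = H ln(P₀/P).
P₀/P = 88.3/11.1 = 7.9550; ln(7.9550) = 2.0738.
z = 14093 × 2.0738 = 29226 m.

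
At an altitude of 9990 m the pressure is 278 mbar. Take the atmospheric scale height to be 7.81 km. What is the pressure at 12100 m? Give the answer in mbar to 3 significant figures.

P ≈ 212 mbar

Between two levels, P₂ = P₁ exp(−Δz/H) with Δz = z₂ − z₁.
Δz = 12100 − 9990.0 = 2110.0 m; Δz/H = 2110.0/7810.0 = 0.27017.
P₂ = 278 × exp(−0.27017) = 278 × 0.76325 = 212.18 mbar.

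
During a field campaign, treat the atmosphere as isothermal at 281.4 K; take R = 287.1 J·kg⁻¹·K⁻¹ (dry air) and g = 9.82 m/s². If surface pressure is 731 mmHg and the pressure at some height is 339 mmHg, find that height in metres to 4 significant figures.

Scale height: H = RT/g = 287.1 × 281.4 / 9.82 = 8227.1 m.
Invert the barometric formula: z = H ln(P₀/P).
P₀/P = 731/339 = 2.1563; ln(2.1563) = 0.76839.
z = 8227.1 × 0.76839 = 6321.6 m.

z ≈ 6322 m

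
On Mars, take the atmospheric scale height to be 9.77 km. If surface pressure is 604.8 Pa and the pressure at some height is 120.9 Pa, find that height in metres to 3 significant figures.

z ≈ 15700 m

Invert the barometric formula: z = H ln(P₀/P).
P₀/P = 604.8/120.9 = 5.0025; ln(5.0025) = 1.6099.
z = 9770.0 × 1.6099 = 15729 m.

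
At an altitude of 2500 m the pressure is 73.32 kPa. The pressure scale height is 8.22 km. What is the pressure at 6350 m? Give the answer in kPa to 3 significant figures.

Between two levels, P₂ = P₁ exp(−Δz/H) with Δz = z₂ − z₁.
Δz = 6350.0 − 2500.0 = 3850.0 m; Δz/H = 3850.0/8220.0 = 0.46837.
P₂ = 73.32 × exp(−0.46837) = 73.32 × 0.62602 = 45.900 kPa.

P ≈ 45.9 kPa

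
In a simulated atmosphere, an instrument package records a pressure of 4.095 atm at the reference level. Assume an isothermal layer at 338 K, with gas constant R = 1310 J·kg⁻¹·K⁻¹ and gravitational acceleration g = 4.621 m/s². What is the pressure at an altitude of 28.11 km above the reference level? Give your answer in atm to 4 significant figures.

P ≈ 3.054 atm

Scale height: H = RT/g = 1310 × 338 / 4.621 = 95819 m.
Barometric formula: P = P₀ exp(−z/H).
z/H = 28110/95819 = 0.29337; exp(−0.29337) = 0.74575.
P = 4.095 × 0.74575 = 3.0538 atm.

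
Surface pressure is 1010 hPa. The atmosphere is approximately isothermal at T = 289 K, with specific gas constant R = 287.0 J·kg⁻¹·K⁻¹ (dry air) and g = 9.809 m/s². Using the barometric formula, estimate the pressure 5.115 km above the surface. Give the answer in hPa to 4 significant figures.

Scale height: H = RT/g = 287.0 × 289 / 9.809 = 8455.8 m.
Barometric formula: P = P₀ exp(−z/H).
z/H = 5115.0/8455.8 = 0.60491; exp(−0.60491) = 0.54612.
P = 1010 × 0.54612 = 551.58 hPa.

P ≈ 551.6 hPa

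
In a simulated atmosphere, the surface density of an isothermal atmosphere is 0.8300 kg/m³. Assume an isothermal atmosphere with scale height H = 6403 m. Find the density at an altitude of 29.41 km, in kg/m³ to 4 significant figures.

ρ ≈ 0.008400 kg/m³

In an isothermal atmosphere, density decays like pressure: ρ = ρ₀ exp(−z/H).
z/H = 29410/6403.0 = 4.5932; exp(−4.5932) = 0.010120.
ρ = 0.8300 × 0.010120 = 0.0083996 kg/m³.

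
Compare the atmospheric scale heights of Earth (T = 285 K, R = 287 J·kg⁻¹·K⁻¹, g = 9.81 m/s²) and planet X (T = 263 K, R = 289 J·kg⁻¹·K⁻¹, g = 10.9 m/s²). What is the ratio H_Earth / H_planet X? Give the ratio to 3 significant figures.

H_Earth/H_planet X ≈ 1.20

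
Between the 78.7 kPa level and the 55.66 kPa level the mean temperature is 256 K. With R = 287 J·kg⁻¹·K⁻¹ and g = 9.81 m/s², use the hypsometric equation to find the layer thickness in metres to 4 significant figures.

Hypsometric equation: Δz = (R T̄/g) ln(P₁/P₂).
R T̄/g = 287 × 256 / 9.81 = 7489.5 m.
ln(78.7/55.66) = ln(1.4139) = 0.34635.
Δz = 7489.5 × 0.34635 = 2594.0 m.

Δz ≈ 2594 m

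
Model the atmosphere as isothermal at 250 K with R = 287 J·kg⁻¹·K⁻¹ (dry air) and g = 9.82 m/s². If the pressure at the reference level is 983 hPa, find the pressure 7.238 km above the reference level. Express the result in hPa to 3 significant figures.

Scale height: H = RT/g = 287 × 250 / 9.82 = 7306.5 m.
Barometric formula: P = P₀ exp(−z/H).
z/H = 7238.0/7306.5 = 0.99062; exp(−0.99062) = 0.37135.
P = 983 × 0.37135 = 365.04 hPa.

P ≈ 365 hPa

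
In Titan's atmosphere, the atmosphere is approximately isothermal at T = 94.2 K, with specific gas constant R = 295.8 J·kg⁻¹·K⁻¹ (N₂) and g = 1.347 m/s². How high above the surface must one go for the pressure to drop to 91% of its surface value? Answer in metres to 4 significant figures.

z ≈ 1951 m

Scale height: H = RT/g = 295.8 × 94.2 / 1.347 = 20686 m.
Set P/P₀ = exp(−z/H) = 0.91, so z = −H ln(0.91).
−ln(0.91) = 0.094311; z = 20686 × 0.094311 = 1950.9 m.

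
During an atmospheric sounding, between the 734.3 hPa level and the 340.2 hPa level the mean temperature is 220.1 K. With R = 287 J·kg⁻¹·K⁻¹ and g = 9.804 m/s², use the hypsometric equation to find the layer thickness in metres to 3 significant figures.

Δz ≈ 4960 m

Hypsometric equation: Δz = (R T̄/g) ln(P₁/P₂).
R T̄/g = 287 × 220.1 / 9.804 = 6443.2 m.
ln(734.3/340.2) = ln(2.1584) = 0.76937.
Δz = 6443.2 × 0.76937 = 4957.2 m.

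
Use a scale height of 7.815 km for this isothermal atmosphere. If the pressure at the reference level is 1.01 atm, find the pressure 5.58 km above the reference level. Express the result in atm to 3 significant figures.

Barometric formula: P = P₀ exp(−z/H).
z/H = 5580.0/7815.0 = 0.71401; exp(−0.71401) = 0.48968.
P = 1.01 × 0.48968 = 0.49458 atm.

P ≈ 0.495 atm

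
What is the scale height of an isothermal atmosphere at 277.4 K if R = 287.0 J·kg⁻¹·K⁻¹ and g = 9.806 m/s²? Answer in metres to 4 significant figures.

The scale height of an isothermal atmosphere is H = RT/g.
H = 287.0 × 277.4 / 9.806 = 79614/9.806 = 8118.9 m.

H ≈ 8119 m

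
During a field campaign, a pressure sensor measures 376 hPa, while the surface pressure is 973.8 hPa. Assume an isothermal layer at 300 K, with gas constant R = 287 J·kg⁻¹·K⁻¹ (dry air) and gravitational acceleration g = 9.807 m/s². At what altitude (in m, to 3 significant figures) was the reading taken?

z ≈ 8350 m

Scale height: H = RT/g = 287 × 300 / 9.807 = 8779.4 m.
Invert the barometric formula: z = H ln(P₀/P).
P₀/P = 973.8/376 = 2.5899; ln(2.5899) = 0.95162.
z = 8779.4 × 0.95162 = 8354.7 m.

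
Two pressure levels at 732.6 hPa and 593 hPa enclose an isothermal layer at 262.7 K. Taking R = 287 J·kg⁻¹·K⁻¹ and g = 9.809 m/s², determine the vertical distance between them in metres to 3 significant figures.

Hypsometric equation: Δz = (R T̄/g) ln(P₁/P₂).
R T̄/g = 287 × 262.7 / 9.809 = 7686.3 m.
ln(732.6/593) = ln(1.2354) = 0.21139.
Δz = 7686.3 × 0.21139 = 1624.8 m.

Δz ≈ 1620 m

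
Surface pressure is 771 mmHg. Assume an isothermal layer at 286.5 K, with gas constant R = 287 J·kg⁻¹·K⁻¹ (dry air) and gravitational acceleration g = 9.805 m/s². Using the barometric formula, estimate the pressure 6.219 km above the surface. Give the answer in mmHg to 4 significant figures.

P ≈ 367.3 mmHg

Scale height: H = RT/g = 287 × 286.5 / 9.805 = 8386.1 m.
Barometric formula: P = P₀ exp(−z/H).
z/H = 6219.0/8386.1 = 0.74158; exp(−0.74158) = 0.47636.
P = 771 × 0.47636 = 367.27 mmHg.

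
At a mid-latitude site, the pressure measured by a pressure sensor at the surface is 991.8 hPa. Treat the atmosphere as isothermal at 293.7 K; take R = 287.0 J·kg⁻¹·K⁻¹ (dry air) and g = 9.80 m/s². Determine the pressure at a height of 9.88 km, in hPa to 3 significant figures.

Scale height: H = RT/g = 287.0 × 293.7 / 9.80 = 8601.2 m.
Barometric formula: P = P₀ exp(−z/H).
z/H = 9880.0/8601.2 = 1.1487; exp(−1.1487) = 0.31705.
P = 991.8 × 0.31705 = 314.45 hPa.

P ≈ 314 hPa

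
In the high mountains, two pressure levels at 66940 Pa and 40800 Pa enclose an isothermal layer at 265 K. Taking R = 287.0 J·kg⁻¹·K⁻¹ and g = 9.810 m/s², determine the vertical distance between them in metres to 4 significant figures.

Δz ≈ 3839 m

Hypsometric equation: Δz = (R T̄/g) ln(P₁/P₂).
R T̄/g = 287.0 × 265 / 9.810 = 7752.8 m.
ln(66940/40800) = ln(1.6407) = 0.49512.
Δz = 7752.8 × 0.49512 = 3838.6 m.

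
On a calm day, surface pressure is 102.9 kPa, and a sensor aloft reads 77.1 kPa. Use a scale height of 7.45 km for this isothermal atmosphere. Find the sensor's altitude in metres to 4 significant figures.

Invert the barometric formula: z = H ln(P₀/P).
P₀/P = 102.9/77.1 = 1.3346; ln(1.3346) = 0.28863.
z = 7450.0 × 0.28863 = 2150.3 m.

z ≈ 2150 m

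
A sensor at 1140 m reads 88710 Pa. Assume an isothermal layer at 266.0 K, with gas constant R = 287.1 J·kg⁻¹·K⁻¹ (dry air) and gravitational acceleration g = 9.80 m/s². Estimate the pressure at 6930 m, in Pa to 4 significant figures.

P ≈ 42200 Pa

Scale height: H = RT/g = 287.1 × 266.0 / 9.80 = 7792.7 m.
Between two levels, P₂ = P₁ exp(−Δz/H) with Δz = z₂ − z₁.
Δz = 6930.0 − 1140.0 = 5790.0 m; Δz/H = 5790.0/7792.7 = 0.74300.
P₂ = 88710 × exp(−0.74300) = 88710 × 0.47568 = 42198 Pa.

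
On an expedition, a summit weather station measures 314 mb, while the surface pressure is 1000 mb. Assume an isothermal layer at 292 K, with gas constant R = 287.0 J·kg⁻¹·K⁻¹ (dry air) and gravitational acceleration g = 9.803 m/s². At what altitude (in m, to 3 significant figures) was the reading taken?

Scale height: H = RT/g = 287.0 × 292 / 9.803 = 8548.8 m.
Invert the barometric formula: z = H ln(P₀/P).
P₀/P = 1000/314 = 3.1847; ln(3.1847) = 1.1584.
z = 8548.8 × 1.1584 = 9902.9 m.

z ≈ 9900 m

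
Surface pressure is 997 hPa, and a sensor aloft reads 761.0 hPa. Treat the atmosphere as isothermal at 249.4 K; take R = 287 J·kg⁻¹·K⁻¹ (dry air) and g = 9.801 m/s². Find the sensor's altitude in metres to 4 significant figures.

z ≈ 1973 m

Scale height: H = RT/g = 287 × 249.4 / 9.801 = 7303.1 m.
Invert the barometric formula: z = H ln(P₀/P).
P₀/P = 997/761.0 = 1.3101; ln(1.3101) = 0.27010.
z = 7303.1 × 0.27010 = 1972.6 m.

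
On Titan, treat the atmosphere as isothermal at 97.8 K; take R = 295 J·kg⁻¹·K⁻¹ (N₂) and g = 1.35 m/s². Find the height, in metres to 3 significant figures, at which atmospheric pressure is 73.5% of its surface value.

z ≈ 6580 m

Scale height: H = RT/g = 295 × 97.8 / 1.35 = 21371 m.
Set P/P₀ = exp(−z/H) = 0.735, so z = −H ln(0.735).
−ln(0.735) = 0.30788; z = 21371 × 0.30788 = 6579.7 m.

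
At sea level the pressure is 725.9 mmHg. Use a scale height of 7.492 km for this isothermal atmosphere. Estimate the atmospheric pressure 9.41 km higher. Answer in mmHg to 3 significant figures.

Barometric formula: P = P₀ exp(−z/H).
z/H = 9410.0/7492.0 = 1.2560; exp(−1.2560) = 0.28479.
P = 725.9 × 0.28479 = 206.73 mmHg.

P ≈ 207 mmHg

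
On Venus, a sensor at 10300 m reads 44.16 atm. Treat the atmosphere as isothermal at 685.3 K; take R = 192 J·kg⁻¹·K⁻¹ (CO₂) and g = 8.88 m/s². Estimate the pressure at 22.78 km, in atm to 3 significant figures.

Scale height: H = RT/g = 192 × 685.3 / 8.88 = 14817 m.
Between two levels, P₂ = P₁ exp(−Δz/H) with Δz = z₂ − z₁.
Δz = 22780 − 10300 = 12480 m; Δz/H = 12480/14817 = 0.84228.
P₂ = 44.16 × exp(−0.84228) = 44.16 × 0.43073 = 19.021 atm.

P ≈ 19.0 atm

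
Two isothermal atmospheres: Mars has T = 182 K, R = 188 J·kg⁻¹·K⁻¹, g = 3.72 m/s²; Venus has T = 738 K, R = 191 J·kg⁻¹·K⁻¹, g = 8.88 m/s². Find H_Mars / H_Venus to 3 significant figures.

H = RT/g for each body.
H_Mars = 188 × 182 / 3.72 = 9197.8 m.
H_Venus = 191 × 738 / 8.88 = 15874 m.
H_Mars/H_Venus = 9197.8/15874 = 0.57943.

H_Mars/H_Venus ≈ 0.579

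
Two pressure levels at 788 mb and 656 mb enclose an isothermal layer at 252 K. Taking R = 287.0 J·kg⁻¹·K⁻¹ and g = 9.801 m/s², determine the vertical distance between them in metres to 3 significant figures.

Hypsometric equation: Δz = (R T̄/g) ln(P₁/P₂).
R T̄/g = 287.0 × 252 / 9.801 = 7379.2 m.
ln(788/656) = ln(1.2012) = 0.18332.
Δz = 7379.2 × 0.18332 = 1352.8 m.

Δz ≈ 1350 m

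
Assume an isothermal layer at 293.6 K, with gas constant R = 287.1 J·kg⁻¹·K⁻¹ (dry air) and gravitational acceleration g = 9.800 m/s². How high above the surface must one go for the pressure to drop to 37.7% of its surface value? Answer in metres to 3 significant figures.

z ≈ 8390 m

Scale height: H = RT/g = 287.1 × 293.6 / 9.800 = 8601.3 m.
Set P/P₀ = exp(−z/H) = 0.377, so z = −H ln(0.377).
−ln(0.377) = 0.97551; z = 8601.3 × 0.97551 = 8390.7 m.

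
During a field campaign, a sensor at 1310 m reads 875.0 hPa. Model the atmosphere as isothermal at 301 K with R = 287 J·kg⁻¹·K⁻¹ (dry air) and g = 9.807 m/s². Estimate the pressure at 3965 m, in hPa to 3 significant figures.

Scale height: H = RT/g = 287 × 301 / 9.807 = 8808.7 m.
Between two levels, P₂ = P₁ exp(−Δz/H) with Δz = z₂ − z₁.
Δz = 3965.0 − 1310.0 = 2655.0 m; Δz/H = 2655.0/8808.7 = 0.30141.
P₂ = 875.0 × exp(−0.30141) = 875.0 × 0.73977 = 647.30 hPa.

P ≈ 647 hPa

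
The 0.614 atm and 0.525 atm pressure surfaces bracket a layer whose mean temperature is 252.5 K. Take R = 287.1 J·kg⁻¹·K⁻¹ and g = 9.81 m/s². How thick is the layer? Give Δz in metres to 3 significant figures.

Δz ≈ 1160 m

Hypsometric equation: Δz = (R T̄/g) ln(P₁/P₂).
R T̄/g = 287.1 × 252.5 / 9.81 = 7389.7 m.
ln(0.614/0.525) = ln(1.1695) = 0.15658.
Δz = 7389.7 × 0.15658 = 1157.1 m.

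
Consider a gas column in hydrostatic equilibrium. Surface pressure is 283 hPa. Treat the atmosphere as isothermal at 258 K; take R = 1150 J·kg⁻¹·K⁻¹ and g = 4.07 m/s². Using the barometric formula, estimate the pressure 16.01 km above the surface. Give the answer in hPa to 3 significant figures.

Scale height: H = RT/g = 1150 × 258 / 4.07 = 72899 m.
Barometric formula: P = P₀ exp(−z/H).
z/H = 16010/72899 = 0.21962; exp(−0.21962) = 0.80282.
P = 283 × 0.80282 = 227.20 hPa.

P ≈ 227 hPa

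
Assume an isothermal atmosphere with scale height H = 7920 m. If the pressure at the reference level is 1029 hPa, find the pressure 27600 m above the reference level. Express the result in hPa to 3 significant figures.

Barometric formula: P = P₀ exp(−z/H).
z/H = 27600/7920.0 = 3.4848; exp(−3.4848) = 0.030660.
P = 1029 × 0.030660 = 31.549 hPa.

P ≈ 31.5 hPa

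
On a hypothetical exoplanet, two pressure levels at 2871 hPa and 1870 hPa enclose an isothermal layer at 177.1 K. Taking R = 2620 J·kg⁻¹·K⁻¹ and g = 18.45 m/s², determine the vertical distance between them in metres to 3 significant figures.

Hypsometric equation: Δz = (R T̄/g) ln(P₁/P₂).
R T̄/g = 2620 × 177.1 / 18.45 = 25149 m.
ln(2871/1870) = ln(1.5353) = 0.42873.
Δz = 25149 × 0.42873 = 10782 m.

Δz ≈ 10800 m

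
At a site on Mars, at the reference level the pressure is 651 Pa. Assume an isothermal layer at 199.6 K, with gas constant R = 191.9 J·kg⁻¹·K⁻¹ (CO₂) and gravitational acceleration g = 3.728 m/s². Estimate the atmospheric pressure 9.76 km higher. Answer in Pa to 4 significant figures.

P ≈ 251.8 Pa

Scale height: H = RT/g = 191.9 × 199.6 / 3.728 = 10274 m.
Barometric formula: P = P₀ exp(−z/H).
z/H = 9760.0/10274 = 0.94997; exp(−0.94997) = 0.38675.
P = 651 × 0.38675 = 251.77 Pa.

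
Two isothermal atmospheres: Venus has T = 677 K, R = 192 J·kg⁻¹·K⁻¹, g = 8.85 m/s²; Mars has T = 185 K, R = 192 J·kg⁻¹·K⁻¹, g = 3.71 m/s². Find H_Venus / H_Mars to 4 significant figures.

H_Venus/H_Mars ≈ 1.534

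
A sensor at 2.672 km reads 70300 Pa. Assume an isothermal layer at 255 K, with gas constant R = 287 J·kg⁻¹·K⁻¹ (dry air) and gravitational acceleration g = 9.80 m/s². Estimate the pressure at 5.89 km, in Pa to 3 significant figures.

P ≈ 45700 Pa

Scale height: H = RT/g = 287 × 255 / 9.80 = 7467.9 m.
Between two levels, P₂ = P₁ exp(−Δz/H) with Δz = z₂ − z₁.
Δz = 5890.0 − 2672.0 = 3218.0 m; Δz/H = 3218.0/7467.9 = 0.43091.
P₂ = 70300 × exp(−0.43091) = 70300 × 0.64992 = 45689 Pa.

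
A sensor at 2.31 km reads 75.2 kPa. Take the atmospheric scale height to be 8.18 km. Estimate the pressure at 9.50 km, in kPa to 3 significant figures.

Between two levels, P₂ = P₁ exp(−Δz/H) with Δz = z₂ − z₁.
Δz = 9500.0 − 2310.0 = 7190.0 m; Δz/H = 7190.0/8180.0 = 0.87897.
P₂ = 75.2 × exp(−0.87897) = 75.2 × 0.41521 = 31.224 kPa.

P ≈ 31.2 kPa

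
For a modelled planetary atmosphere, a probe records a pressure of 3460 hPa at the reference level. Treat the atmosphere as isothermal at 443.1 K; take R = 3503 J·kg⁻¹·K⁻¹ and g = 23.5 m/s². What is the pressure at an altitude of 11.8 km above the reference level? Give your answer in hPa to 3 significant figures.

Scale height: H = RT/g = 3503 × 443.1 / 23.5 = 66050 m.
Barometric formula: P = P₀ exp(−z/H).
z/H = 11800/66050 = 0.17865; exp(−0.17865) = 0.83640.
P = 3460 × 0.83640 = 2893.9 hPa.

P ≈ 2890 hPa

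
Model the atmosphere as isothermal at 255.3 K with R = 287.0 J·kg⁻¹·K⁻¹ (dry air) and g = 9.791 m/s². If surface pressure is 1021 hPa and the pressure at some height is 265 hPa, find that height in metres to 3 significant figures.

Scale height: H = RT/g = 287.0 × 255.3 / 9.791 = 7483.5 m.
Invert the barometric formula: z = H ln(P₀/P).
P₀/P = 1021/265 = 3.8528; ln(3.8528) = 1.3488.
z = 7483.5 × 1.3488 = 10094 m.

z ≈ 10100 m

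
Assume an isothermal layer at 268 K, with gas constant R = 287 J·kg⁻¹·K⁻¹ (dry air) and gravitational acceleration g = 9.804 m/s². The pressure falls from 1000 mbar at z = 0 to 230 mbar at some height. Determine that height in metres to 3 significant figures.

Scale height: H = RT/g = 287 × 268 / 9.804 = 7845.4 m.
Invert the barometric formula: z = H ln(P₀/P).
P₀/P = 1000/230 = 4.3478; ln(4.3478) = 1.4697.
z = 7845.4 × 1.4697 = 11530 m.

z ≈ 11500 m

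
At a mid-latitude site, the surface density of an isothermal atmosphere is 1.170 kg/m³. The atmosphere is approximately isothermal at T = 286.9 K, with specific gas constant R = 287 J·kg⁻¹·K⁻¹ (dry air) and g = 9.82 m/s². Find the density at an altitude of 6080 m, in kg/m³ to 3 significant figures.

ρ ≈ 0.567 kg/m³

Scale height: H = RT/g = 287 × 286.9 / 9.82 = 8385.0 m.
In an isothermal atmosphere, density decays like pressure: ρ = ρ₀ exp(−z/H).
z/H = 6080.0/8385.0 = 0.72510; exp(−0.72510) = 0.48428.
ρ = 1.170 × 0.48428 = 0.56661 kg/m³.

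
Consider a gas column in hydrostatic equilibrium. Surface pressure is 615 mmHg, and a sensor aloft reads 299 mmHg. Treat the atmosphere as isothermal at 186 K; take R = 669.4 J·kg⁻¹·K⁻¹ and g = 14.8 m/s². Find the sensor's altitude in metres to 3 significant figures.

z ≈ 6070 m

Scale height: H = RT/g = 669.4 × 186 / 14.8 = 8412.7 m.
Invert the barometric formula: z = H ln(P₀/P).
P₀/P = 615/299 = 2.0569; ln(2.0569) = 0.72120.
z = 8412.7 × 0.72120 = 6067.2 m.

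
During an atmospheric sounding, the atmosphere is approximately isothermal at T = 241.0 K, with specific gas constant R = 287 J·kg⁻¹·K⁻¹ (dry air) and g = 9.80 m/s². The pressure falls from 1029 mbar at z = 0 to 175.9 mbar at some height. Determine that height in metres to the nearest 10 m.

z ≈ 12470 m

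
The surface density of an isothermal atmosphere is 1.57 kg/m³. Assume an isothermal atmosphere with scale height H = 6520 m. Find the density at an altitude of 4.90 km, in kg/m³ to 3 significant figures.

In an isothermal atmosphere, density decays like pressure: ρ = ρ₀ exp(−z/H).
z/H = 4900.0/6520.0 = 0.75153; exp(−0.75153) = 0.47164.
ρ = 1.57 × 0.47164 = 0.74047 kg/m³.

ρ ≈ 0.740 kg/m³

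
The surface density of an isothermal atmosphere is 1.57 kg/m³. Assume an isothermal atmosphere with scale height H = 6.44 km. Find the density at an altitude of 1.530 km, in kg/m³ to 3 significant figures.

In an isothermal atmosphere, density decays like pressure: ρ = ρ₀ exp(−z/H).
z/H = 1530.0/6440.0 = 0.23758; exp(−0.23758) = 0.78853.
ρ = 1.57 × 0.78853 = 1.2380 kg/m³.

ρ ≈ 1.24 kg/m³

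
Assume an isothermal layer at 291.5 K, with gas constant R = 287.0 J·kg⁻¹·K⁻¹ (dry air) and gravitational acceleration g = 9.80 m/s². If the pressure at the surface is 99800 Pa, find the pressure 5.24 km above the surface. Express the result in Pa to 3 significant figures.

P ≈ 54000 Pa

Scale height: H = RT/g = 287.0 × 291.5 / 9.80 = 8536.8 m.
Barometric formula: P = P₀ exp(−z/H).
z/H = 5240.0/8536.8 = 0.61381; exp(−0.61381) = 0.54128.
P = 99800 × 0.54128 = 54020 Pa.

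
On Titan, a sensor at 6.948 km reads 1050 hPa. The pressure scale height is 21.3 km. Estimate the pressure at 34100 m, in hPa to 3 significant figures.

P ≈ 293 hPa

Between two levels, P₂ = P₁ exp(−Δz/H) with Δz = z₂ − z₁.
Δz = 34100 − 6948.0 = 27152 m; Δz/H = 27152/21300 = 1.2747.
P₂ = 1050 × exp(−1.2747) = 1050 × 0.27951 = 293.49 hPa.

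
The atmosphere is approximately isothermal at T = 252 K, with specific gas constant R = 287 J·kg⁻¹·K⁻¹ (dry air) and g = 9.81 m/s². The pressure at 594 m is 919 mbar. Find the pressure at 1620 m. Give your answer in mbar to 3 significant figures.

P ≈ 800 mbar

Scale height: H = RT/g = 287 × 252 / 9.81 = 7372.5 m.
Between two levels, P₂ = P₁ exp(−Δz/H) with Δz = z₂ − z₁.
Δz = 1620.0 − 594.00 = 1026.0 m; Δz/H = 1026.0/7372.5 = 0.13917.
P₂ = 919 × exp(−0.13917) = 919 × 0.87008 = 799.60 mbar.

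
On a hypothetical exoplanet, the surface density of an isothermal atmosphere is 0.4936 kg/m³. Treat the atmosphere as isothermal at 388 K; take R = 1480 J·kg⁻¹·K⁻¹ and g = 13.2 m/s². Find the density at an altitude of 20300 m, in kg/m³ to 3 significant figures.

ρ ≈ 0.310 kg/m³

Scale height: H = RT/g = 1480 × 388 / 13.2 = 43503 m.
In an isothermal atmosphere, density decays like pressure: ρ = ρ₀ exp(−z/H).
z/H = 20300/43503 = 0.46663; exp(−0.46663) = 0.62711.
ρ = 0.4936 × 0.62711 = 0.30954 kg/m³.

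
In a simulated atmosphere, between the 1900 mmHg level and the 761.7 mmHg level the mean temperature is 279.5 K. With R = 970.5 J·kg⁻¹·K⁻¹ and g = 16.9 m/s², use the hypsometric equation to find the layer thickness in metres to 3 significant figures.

Δz ≈ 14700 m

Hypsometric equation: Δz = (R T̄/g) ln(P₁/P₂).
R T̄/g = 970.5 × 279.5 / 16.9 = 16051 m.
ln(1900/761.7) = ln(2.4944) = 0.91405.
Δz = 16051 × 0.91405 = 14671 m.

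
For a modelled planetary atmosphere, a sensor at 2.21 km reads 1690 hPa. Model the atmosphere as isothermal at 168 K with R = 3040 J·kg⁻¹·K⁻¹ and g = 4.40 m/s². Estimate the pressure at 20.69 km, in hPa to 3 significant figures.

P ≈ 1440 hPa

Scale height: H = RT/g = 3040 × 168 / 4.40 = 116070 m.
Between two levels, P₂ = P₁ exp(−Δz/H) with Δz = z₂ − z₁.
Δz = 20690 − 2210.0 = 18480 m; Δz/H = 18480/116070 = 0.15921.
P₂ = 1690 × exp(−0.15921) = 1690 × 0.85282 = 1441.3 hPa.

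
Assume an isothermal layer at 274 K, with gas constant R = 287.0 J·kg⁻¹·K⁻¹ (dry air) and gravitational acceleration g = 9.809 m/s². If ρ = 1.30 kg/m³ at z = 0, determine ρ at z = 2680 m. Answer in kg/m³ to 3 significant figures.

Scale height: H = RT/g = 287.0 × 274 / 9.809 = 8016.9 m.
In an isothermal atmosphere, density decays like pressure: ρ = ρ₀ exp(−z/H).
z/H = 2680.0/8016.9 = 0.33429; exp(−0.33429) = 0.71585.
ρ = 1.30 × 0.71585 = 0.93061 kg/m³.

ρ ≈ 0.931 kg/m³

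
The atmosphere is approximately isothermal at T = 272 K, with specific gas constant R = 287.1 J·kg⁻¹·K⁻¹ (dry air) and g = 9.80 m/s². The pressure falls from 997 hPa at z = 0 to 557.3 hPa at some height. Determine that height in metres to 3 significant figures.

z ≈ 4630 m

Scale height: H = RT/g = 287.1 × 272 / 9.80 = 7968.5 m.
Invert the barometric formula: z = H ln(P₀/P).
P₀/P = 997/557.3 = 1.7890; ln(1.7890) = 0.58166.
z = 7968.5 × 0.58166 = 4635.0 m.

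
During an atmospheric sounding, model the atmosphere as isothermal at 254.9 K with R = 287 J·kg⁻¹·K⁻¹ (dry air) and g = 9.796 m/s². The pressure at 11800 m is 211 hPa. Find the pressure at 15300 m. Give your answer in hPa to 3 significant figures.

P ≈ 132 hPa

Scale height: H = RT/g = 287 × 254.9 / 9.796 = 7468.0 m.
Between two levels, P₂ = P₁ exp(−Δz/H) with Δz = z₂ − z₁.
Δz = 15300 − 11800 = 3500.0 m; Δz/H = 3500.0/7468.0 = 0.46867.
P₂ = 211 × exp(−0.46867) = 211 × 0.62583 = 132.05 hPa.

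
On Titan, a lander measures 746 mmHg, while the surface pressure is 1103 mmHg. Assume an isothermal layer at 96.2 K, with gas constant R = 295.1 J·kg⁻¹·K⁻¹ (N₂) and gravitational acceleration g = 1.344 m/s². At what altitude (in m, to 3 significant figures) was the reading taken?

Scale height: H = RT/g = 295.1 × 96.2 / 1.344 = 21122 m.
Invert the barometric formula: z = H ln(P₀/P).
P₀/P = 1103/746 = 1.4786; ln(1.4786) = 0.39110.
z = 21122 × 0.39110 = 8260.8 m.

z ≈ 8260 m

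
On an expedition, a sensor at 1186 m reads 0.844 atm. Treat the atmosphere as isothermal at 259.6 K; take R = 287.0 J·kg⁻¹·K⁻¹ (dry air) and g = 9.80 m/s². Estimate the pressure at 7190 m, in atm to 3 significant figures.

P ≈ 0.383 atm

Scale height: H = RT/g = 287.0 × 259.6 / 9.80 = 7602.6 m.
Between two levels, P₂ = P₁ exp(−Δz/H) with Δz = z₂ − z₁.
Δz = 7190.0 − 1186.0 = 6004.0 m; Δz/H = 6004.0/7602.6 = 0.78973.
P₂ = 0.844 × exp(−0.78973) = 0.844 × 0.45397 = 0.38315 atm.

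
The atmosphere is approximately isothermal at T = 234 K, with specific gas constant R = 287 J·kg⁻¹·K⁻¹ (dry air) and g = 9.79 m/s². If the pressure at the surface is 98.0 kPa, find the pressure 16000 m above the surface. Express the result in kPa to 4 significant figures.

P ≈ 9.512 kPa

Scale height: H = RT/g = 287 × 234 / 9.79 = 6859.9 m.
Barometric formula: P = P₀ exp(−z/H).
z/H = 16000/6859.9 = 2.3324; exp(−2.3324) = 0.097063.
P = 98.0 × 0.097063 = 9.5122 kPa.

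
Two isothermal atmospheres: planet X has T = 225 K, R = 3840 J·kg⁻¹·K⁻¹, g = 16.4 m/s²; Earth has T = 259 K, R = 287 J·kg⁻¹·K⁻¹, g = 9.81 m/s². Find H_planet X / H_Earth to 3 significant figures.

H_planet X/H_Earth ≈ 6.95

H = RT/g for each body.
H_planet X = 3840 × 225 / 16.4 = 52683 m.
H_Earth = 287 × 259 / 9.81 = 7577.3 m.
H_planet X/H_Earth = 52683/7577.3 = 6.9527.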